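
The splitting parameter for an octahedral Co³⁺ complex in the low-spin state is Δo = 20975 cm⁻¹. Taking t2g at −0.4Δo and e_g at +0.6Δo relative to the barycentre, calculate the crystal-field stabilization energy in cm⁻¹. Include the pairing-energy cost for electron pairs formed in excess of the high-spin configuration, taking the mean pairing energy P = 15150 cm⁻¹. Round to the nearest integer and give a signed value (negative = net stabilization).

-20040

Co³⁺: group 9, so d-count = 9 − 3 = 6.
The d⁶ electrons fill as t2g^6 e_g^0.
CFSE(orbital) = 6×(-0.4Δo) + 0×(0.6Δo) = -2.4Δo; with Δo = 20975 cm⁻¹ that is -50340 cm⁻¹.
High-spin d⁶ would be t2g^4 e_g^2 with 1 pair; low-spin has 3, so 2 excess pairs cost +2P = +30300 cm⁻¹.
Net CFSE = -50340 + 30300 = -20040 cm⁻¹.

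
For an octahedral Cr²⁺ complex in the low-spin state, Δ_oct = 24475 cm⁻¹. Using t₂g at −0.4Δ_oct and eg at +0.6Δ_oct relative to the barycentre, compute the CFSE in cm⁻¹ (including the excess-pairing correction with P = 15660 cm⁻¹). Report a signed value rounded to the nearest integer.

-23500

Cr sits in group 6; removing 2 electrons leaves Cr²⁺ with 6 − 2 = 4 d electrons.
The d⁴ electrons fill as t₂g⁴ eg⁰.
CFSE(orbital) = 4×(-0.4Δ_oct) + 0×(0.6Δ_oct) = -1.6Δ_oct; with Δ_oct = 24475 cm⁻¹ that is -39160 cm⁻¹.
High-spin d⁴ would be t₂g³ eg¹ with 0 pairs; low-spin has 1, so 1 excess pair costs +1P = +15660 cm⁻¹.
Net CFSE = -39160 + 15660 = -23500 cm⁻¹.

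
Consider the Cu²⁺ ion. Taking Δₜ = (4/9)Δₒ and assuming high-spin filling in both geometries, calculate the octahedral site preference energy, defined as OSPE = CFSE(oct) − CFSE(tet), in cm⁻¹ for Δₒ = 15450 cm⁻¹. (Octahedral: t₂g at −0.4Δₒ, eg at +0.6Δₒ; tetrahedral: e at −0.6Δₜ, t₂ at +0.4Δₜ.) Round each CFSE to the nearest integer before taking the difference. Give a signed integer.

Cu²⁺: group 11, so d-count = 11 − 2 = 9.
Octahedral (high-spin): t₂g⁶ eg³, CFSE = 6(−0.4) + 3(+0.6) = -0.6Δₒ = -0.6 × 15450 = -9270 cm⁻¹.
Tetrahedral e⁴ t₂⁵ gives -0.4Δₜ = -0.4 × (4/9) × 15450 = -2747 cm⁻¹.
OSPE = -9270 − (-2747) = -6523 cm⁻¹.

-6523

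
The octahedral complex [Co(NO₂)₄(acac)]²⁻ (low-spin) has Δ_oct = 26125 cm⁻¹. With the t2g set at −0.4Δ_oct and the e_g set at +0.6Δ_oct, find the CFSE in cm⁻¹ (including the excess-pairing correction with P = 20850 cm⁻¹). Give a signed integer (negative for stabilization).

-21000

Ligand charges: 4×(-1) from NO₂⁻ and 1×(-1) from acac⁻ sum to -5; with overall charge -2, Co is +3.
Group 9 minus oxidation state +3 gives a d⁶ configuration for Co³⁺.
Electron filling gives t2g^6 e_g^0.
Orbital CFSE = 6(-0.4) + 0(0.6) = -2.4Δ_oct = -2.4 × 26125 = -62700 cm⁻¹.
Relative to high-spin t2g^4 e_g^2 (1 paired), the low-spin configuration has 2 additional pairs, contributing +2 × 20850 = +41700 cm⁻¹.
Combining: -62700 + 41700 = -21000 cm⁻¹.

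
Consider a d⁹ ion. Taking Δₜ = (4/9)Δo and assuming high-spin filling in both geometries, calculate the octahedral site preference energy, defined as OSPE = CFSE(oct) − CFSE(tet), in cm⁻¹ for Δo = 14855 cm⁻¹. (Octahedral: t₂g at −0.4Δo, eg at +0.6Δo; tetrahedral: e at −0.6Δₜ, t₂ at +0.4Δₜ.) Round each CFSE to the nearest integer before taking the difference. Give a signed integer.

-6272

In an octahedral site d⁹ (HS) is t₂g⁶ eg³, giving CFSE(oct) = -0.6Δo = -8913 cm⁻¹.
Tetrahedral e⁴ t₂⁵ gives -0.4Δₜ = -0.4 × (4/9) × 14855 = -2641 cm⁻¹.
OSPE = -8913 − (-2641) = -6272 cm⁻¹.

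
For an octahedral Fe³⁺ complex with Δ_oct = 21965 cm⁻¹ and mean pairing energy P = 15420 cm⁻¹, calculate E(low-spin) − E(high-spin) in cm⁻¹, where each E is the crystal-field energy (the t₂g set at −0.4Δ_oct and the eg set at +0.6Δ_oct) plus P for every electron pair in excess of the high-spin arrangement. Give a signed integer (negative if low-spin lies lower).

-13090

Group 8 minus oxidation state +3 gives a d⁵ configuration for Fe³⁺.
In the high-spin limit (t₂g³ eg²) the orbital term is 0.0Δ_oct = 0 cm⁻¹, with no excess pairing.
For low-spin the configuration is t₂g⁵ eg⁰: orbital energy -2.0 × 21965 = -43930 cm⁻¹, and 2 additional pairs relative to high-spin add 30840 cm⁻¹, giving -13090 cm⁻¹.
The difference is -13090 − (0) = -13090 cm⁻¹, so low-spin lies lower.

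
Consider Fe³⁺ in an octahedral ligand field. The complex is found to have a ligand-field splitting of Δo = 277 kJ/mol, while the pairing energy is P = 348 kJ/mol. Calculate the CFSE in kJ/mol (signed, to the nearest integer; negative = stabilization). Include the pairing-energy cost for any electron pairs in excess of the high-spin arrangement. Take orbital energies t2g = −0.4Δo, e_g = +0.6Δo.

Group 8 minus oxidation state +3 gives a d⁵ configuration for Fe³⁺.
With Δo < P the complex is high-spin.
Configuration: t2g^3 e_g^2.
Orbital CFSE = 0.0Δo = 0.0 × 277 = 0 kJ/mol.
High-spin has no excess pairs, so no pairing correction applies.

0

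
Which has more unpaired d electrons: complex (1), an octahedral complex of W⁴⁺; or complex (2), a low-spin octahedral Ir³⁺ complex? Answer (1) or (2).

(1): W is in group 6, so W⁴⁺ is d² (6 − 4 = 2); t₂g² eg⁰ → 2 unpaired.
(2): Group 9 minus oxidation state +3 gives a d⁶ configuration for Ir³⁺; t2g^6 e_g^0 → 0 unpaired.
So (1) has more unpaired electrons.

(1)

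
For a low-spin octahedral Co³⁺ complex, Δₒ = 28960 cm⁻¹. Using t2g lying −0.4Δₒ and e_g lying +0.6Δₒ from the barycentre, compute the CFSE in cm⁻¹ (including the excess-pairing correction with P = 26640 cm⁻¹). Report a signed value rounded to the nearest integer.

Co³⁺: group 9, so d-count = 9 − 3 = 6.
Electron filling gives t2g^6 e_g^0.
Orbital CFSE = 6(-0.4) + 0(0.6) = -2.4Δₒ = -2.4 × 28960 = -69504 cm⁻¹.
Relative to high-spin t2g^4 e_g^2 (1 paired), the low-spin configuration has 2 additional pairs, contributing +2 × 26640 = +53280 cm⁻¹.
Combining: -69504 + 53280 = -16224 cm⁻¹.

-16224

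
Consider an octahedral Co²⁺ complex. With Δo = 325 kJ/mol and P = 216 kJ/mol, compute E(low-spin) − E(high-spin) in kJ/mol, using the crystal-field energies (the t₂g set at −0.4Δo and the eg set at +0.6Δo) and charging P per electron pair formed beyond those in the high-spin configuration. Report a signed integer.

Co²⁺: group 9, so d-count = 9 − 2 = 7.
In the high-spin limit (t₂g⁵ eg²) the orbital term is -0.8Δo = -260 kJ/mol, with no excess pairing.
Low-spin t₂g⁶ eg¹ gives -1.8Δo = -585 kJ/mol, but forming 1 extra pair costs 1P = 216 kJ/mol, so E(LS) = -585 + 216 = -369 kJ/mol.
Thus E(LS) − E(HS) = -109 kJ/mol.

-109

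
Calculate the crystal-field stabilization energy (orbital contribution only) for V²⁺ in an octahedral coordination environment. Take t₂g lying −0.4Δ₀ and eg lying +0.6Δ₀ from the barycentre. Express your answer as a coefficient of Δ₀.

V is in group 5, so V²⁺ is d³ (5 − 2 = 3).
For octahedral d³ the high- and low-spin configurations coincide.
Configuration: t₂g³ eg⁰.
CFSE = 3(-0.4Δ₀) + 0(0.6Δ₀) = -1.2Δ₀ + 0.0Δ₀ = -1.2Δ₀.

-1.2 Δ₀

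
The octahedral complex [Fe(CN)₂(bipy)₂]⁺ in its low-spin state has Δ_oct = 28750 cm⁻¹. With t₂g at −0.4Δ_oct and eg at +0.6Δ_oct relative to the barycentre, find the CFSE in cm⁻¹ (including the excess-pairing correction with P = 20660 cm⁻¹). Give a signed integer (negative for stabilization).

Ligand charges: 2×(-1) from CN⁻ and 2×(+0) from bipy sum to -2; with overall charge +1, Fe is +3.
Fe sits in group 8; removing 3 electrons leaves Fe³⁺ with 8 − 3 = 5 d electrons.
Electron filling gives t₂g⁵ eg⁰.
CFSE(orbital) = 5×(-0.4Δ_oct) + 0×(0.6Δ_oct) = -2.0Δ_oct; with Δ_oct = 28750 cm⁻¹ that is -57500 cm⁻¹.
Pairing penalty: 2 pairs vs 0 in the high-spin reference → 2 extra × P = 41320 cm⁻¹.
Overall CFSE = -57500 + 41320 = -16180 cm⁻¹.

-16180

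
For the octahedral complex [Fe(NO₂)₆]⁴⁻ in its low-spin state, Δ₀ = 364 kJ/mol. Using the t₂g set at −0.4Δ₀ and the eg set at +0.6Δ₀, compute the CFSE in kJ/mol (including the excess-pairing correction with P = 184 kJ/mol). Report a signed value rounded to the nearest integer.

-506

Each NO₂⁻ contributes -1; 6 × (-1) = -6. With overall charge -4, Fe is in the +2 oxidation state.
Fe²⁺: group 8, so d-count = 8 − 2 = 6.
Electron filling gives t₂g⁶ eg⁰.
Orbital CFSE = 6(-0.4) + 0(0.6) = -2.4Δ₀ = -2.4 × 364 = -874 kJ/mol.
Pairing penalty: 3 pairs vs 1 in the high-spin reference → 2 extra × P = 368 kJ/mol.
Combining: -874 + 368 = -506 kJ/mol.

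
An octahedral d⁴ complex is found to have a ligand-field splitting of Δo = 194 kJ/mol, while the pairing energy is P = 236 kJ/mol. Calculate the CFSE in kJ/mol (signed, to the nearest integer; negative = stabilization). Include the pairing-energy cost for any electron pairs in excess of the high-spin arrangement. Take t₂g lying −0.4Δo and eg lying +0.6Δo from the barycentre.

-116

Δo < P, so pairing is avoided: the ground state is high-spin.
That gives t₂g³ eg¹.
Orbital CFSE = -0.6Δo = -0.6 × 194 = -116 kJ/mol.
High-spin has no excess pairs, so no pairing correction applies.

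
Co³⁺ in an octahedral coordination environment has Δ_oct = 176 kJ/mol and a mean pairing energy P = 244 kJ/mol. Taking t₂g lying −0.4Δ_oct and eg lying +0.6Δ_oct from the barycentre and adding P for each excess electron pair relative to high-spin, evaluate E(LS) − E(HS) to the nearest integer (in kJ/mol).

Group 9 minus oxidation state +3 gives a d⁶ configuration for Co³⁺.
High-spin d⁶ fills as t₂g⁴ eg² with CFSE 4(−0.4) + 2(+0.6) = -0.4Δ_oct = -70 kJ/mol.
Low-spin: t₂g⁶ eg⁰, orbital CFSE = -2.4Δ_oct = -422 kJ/mol; plus 2 excess pairs × P = +488 kJ/mol; total 66 kJ/mol.
The difference is 66 − (-70) = 136 kJ/mol, so high-spin lies lower.

136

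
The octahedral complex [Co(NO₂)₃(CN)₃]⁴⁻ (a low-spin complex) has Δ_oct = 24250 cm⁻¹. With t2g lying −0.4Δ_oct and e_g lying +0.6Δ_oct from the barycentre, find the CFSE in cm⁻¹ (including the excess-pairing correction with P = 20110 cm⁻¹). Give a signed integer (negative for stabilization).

-23540

Ligand charges: 3×(-1) from NO₂⁻ and 3×(-1) from CN⁻ sum to -6; with overall charge -4, Co is +2.
Group 9 minus oxidation state +2 gives a d⁷ configuration for Co²⁺.
Electron filling gives t2g^6 e_g^1.
Orbital CFSE = 6(-0.4) + 1(0.6) = -1.8Δ_oct = -1.8 × 24250 = -43650 cm⁻¹.
Pairing penalty: 3 pairs vs 2 in the high-spin reference → 1 extra × P = 20110 cm⁻¹.
Combining: -43650 + 20110 = -23540 cm⁻¹.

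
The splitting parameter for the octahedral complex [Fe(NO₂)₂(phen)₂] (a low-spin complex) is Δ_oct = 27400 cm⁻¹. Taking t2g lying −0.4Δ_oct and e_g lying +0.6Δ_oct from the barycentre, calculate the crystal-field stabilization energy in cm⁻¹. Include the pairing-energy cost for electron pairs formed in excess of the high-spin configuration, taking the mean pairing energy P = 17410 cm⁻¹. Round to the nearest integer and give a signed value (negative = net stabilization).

-30940

Ligand charges: 2×(-1) from NO₂⁻ and 2×(+0) from phen sum to -2; with overall charge +0, Fe is +2.
Fe sits in group 8; removing 2 electrons leaves Fe²⁺ with 8 − 2 = 6 d electrons.
Electron filling gives t2g^6 e_g^0.
The orbital stabilization is -2.4Δ_oct = -2.4 × 27400 = -65760 cm⁻¹.
High-spin d⁶ would be t2g^4 e_g^2 with 1 pair; low-spin has 3, so 2 excess pairs cost +2P = +34820 cm⁻¹.
Combining: -65760 + 34820 = -30940 cm⁻¹.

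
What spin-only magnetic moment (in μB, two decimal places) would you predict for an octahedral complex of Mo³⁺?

3.87 μB

Mo sits in group 6; removing 3 electrons leaves Mo³⁺ with 6 − 3 = 3 d electrons.
Configuration: t₂g³ eg⁰ → 3 unpaired electrons.
μ(spin-only) = √[3(3+2)] = √15 ≈ 3.87 μB.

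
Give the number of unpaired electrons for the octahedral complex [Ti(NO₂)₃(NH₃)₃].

Ligand charges: 3×(-1) from NO₂⁻ and 3×(+0) from NH₃ sum to -3; with overall charge +0, Ti is +3.
Ti is in group 4, so Ti³⁺ is d¹ (4 − 3 = 1).
Configuration: t2g^1 e_g^0, giving 1 unpaired electron.

1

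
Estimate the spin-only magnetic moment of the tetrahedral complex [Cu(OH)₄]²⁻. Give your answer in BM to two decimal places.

Each OH⁻ contributes -1; 4 × (-1) = -4. With overall charge -2, Cu is in the +2 oxidation state.
Cu sits in group 11; removing 2 electrons leaves Cu²⁺ with 11 − 2 = 9 d electrons.
Tetrahedral splitting is small, so the complex is high-spin.
Configuration: e⁴ t₂⁵ → 1 unpaired electron.
μ(spin-only) = √[1(1+2)] = √3 ≈ 1.73 BM.

1.73 BM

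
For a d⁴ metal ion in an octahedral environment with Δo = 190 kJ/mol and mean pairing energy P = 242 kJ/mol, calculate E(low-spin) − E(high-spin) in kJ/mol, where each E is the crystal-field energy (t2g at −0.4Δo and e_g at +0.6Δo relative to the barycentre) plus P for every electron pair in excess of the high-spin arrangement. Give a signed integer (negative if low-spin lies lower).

52

High-spin: t2g^3 e_g^1, CFSE = -0.6Δo = -114 kJ/mol.
For low-spin the configuration is t2g^4 e_g^0: orbital energy -1.6 × 190 = -304 kJ/mol, and 1 additional pair relative to high-spin adds 242 kJ/mol, giving -62 kJ/mol.
E(LS) − E(HS) = -62 − (-114) = 52 kJ/mol.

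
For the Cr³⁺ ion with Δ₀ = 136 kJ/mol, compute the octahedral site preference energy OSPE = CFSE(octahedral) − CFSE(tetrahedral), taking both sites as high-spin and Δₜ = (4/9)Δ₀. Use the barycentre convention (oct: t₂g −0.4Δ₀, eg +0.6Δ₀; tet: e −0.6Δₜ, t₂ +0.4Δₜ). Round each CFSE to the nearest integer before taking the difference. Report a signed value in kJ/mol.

-115

Cr³⁺: group 6, so d-count = 6 − 3 = 3.
Octahedral (high-spin): t₂g³ eg⁰, CFSE = 3(−0.4) + 0(+0.6) = -1.2Δ₀ = -1.2 × 136 = -163 kJ/mol.
Tetrahedral: e² t₂¹, CFSE = 2(−0.6) + 1(+0.4) = -0.8Δₜ = -0.8 × (4/9) × 136 = -48 kJ/mol.
OSPE = -163 − (-48) = -115 kJ/mol.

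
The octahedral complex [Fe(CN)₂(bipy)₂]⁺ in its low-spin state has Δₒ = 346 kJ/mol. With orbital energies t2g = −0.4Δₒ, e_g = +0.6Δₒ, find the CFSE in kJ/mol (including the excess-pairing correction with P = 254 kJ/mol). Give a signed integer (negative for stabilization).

Ligand charges: 2×(-1) from CN⁻ and 2×(+0) from bipy sum to -2; with overall charge +1, Fe is +3.
Fe is in group 8, so Fe³⁺ is d⁵ (8 − 3 = 5).
The d⁵ electrons fill as t2g^5 e_g^0.
The orbital stabilization is -2.0Δₒ = -2.0 × 346 = -692 kJ/mol.
High-spin d⁵ would be t2g^3 e_g^2 with 0 pairs; low-spin has 2, so 2 excess pairs cost +2P = +508 kJ/mol.
Overall CFSE = -692 + 508 = -184 kJ/mol.

-184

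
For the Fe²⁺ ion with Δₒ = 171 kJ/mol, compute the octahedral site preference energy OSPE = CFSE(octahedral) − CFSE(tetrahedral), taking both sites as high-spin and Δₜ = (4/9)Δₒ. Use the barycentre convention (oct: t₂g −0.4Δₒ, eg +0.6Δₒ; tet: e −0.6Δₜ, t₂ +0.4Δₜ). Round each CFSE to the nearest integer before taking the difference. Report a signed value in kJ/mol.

-22

Fe²⁺: group 8, so d-count = 8 − 2 = 6.
Octahedral high-spin t₂g⁴ eg²: CFSE = -0.4 × 171 = -68 kJ/mol.
Tetrahedral e³ t₂³ gives -0.6Δₜ = -0.6 × (4/9) × 171 = -46 kJ/mol.
OSPE = -68 − (-46) = -22 kJ/mol.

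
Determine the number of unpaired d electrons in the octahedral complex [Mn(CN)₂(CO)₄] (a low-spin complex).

1

Ligand charges: 2×(-1) from CN⁻ and 4×(+0) from CO sum to -2; with overall charge +0, Mn is +2.
Mn²⁺: group 7, so d-count = 7 − 2 = 5.
Configuration: t₂g⁵ eg⁰, giving 1 unpaired electron.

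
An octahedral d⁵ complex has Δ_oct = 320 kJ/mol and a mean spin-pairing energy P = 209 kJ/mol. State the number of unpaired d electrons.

1

Δ_oct > P, so pairing is preferred: the ground state is low-spin.
Filling d⁵ accordingly: t2g^5 e_g^0.
Unpaired electrons: 1.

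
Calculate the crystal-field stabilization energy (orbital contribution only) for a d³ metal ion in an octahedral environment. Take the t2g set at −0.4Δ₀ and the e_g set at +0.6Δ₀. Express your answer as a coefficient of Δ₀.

For octahedral d³ the high- and low-spin configurations coincide.
Configuration: t2g^3 e_g^0.
CFSE = 3(-0.4Δ₀) + 0(0.6Δ₀) = -1.2Δ₀ + 0.0Δ₀ = -1.2Δ₀.

-1.2 Δ₀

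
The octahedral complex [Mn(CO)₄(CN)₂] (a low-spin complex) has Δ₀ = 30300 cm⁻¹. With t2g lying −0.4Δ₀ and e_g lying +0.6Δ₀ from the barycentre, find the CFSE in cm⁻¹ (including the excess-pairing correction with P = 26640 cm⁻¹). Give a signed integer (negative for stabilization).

-7320

Ligand charges: 4×(+0) from CO and 2×(-1) from CN⁻ sum to -2; with overall charge +0, Mn is +2.
Group 7 minus oxidation state +2 gives a d⁵ configuration for Mn²⁺.
The d⁵ electrons fill as t2g^5 e_g^0.
Orbital CFSE = 5(-0.4) + 0(0.6) = -2.0Δ₀ = -2.0 × 30300 = -60600 cm⁻¹.
Relative to high-spin t2g^3 e_g^2 (0 paired), the low-spin configuration has 2 additional pairs, contributing +2 × 26640 = +53280 cm⁻¹.
Net CFSE = -60600 + 53280 = -7320 cm⁻¹.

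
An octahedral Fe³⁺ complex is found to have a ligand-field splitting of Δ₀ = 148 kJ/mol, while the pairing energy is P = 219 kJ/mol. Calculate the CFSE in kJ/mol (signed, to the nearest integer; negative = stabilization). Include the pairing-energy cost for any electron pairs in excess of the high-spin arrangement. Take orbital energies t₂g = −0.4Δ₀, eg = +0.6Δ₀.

0

Fe sits in group 8; removing 3 electrons leaves Fe³⁺ with 8 − 3 = 5 d electrons.
Here Δ₀ < P (148 < 219), so the high-spin state is favoured.
That gives t₂g³ eg².
Orbital CFSE = 0.0Δ₀ = 0.0 × 148 = 0 kJ/mol.
High-spin has no excess pairs, so no pairing correction applies.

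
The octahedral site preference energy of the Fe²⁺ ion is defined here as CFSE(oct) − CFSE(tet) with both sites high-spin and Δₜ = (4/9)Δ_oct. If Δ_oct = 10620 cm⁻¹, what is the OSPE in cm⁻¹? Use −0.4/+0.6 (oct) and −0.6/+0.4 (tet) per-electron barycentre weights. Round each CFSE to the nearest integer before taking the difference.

-1416

Fe sits in group 8; removing 2 electrons leaves Fe²⁺ with 8 − 2 = 6 d electrons.
Octahedral high-spin t₂g⁴ eg²: CFSE = -0.4 × 10620 = -4248 cm⁻¹.
In a tetrahedral site the filling is e³ t₂³: CFSE(tet) = -0.6Δₜ = -0.6 × (4/9)(10620) = -2832 cm⁻¹.
Subtracting, OSPE = -4248 − (-2832) = -1416 cm⁻¹.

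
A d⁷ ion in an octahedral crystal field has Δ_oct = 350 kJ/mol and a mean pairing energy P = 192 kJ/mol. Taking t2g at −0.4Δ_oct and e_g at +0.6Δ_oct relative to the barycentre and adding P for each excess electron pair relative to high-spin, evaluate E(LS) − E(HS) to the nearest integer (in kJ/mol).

-158

High-spin d⁷ fills as t2g^5 e_g^2 with CFSE 5(−0.4) + 2(+0.6) = -0.8Δ_oct = -280 kJ/mol.
Low-spin t2g^6 e_g^1 gives -1.8Δ_oct = -630 kJ/mol, but forming 1 extra pair costs 1P = 192 kJ/mol, so E(LS) = -630 + 192 = -438 kJ/mol.
The difference is -438 − (-280) = -158 kJ/mol, so low-spin lies lower.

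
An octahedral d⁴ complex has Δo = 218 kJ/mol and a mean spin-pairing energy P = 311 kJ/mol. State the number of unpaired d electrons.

Δo < P, so pairing is avoided: the ground state is high-spin.
Configuration: t2g^3 e_g^1.
Unpaired electrons: 4.

4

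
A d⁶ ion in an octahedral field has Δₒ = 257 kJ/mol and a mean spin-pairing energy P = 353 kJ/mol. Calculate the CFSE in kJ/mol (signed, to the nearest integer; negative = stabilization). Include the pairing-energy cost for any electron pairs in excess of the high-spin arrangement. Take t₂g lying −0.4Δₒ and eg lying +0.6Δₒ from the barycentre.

Δₒ < P, so pairing is avoided: the ground state is high-spin.
Filling d⁶ accordingly: t₂g⁴ eg².
Orbital CFSE = -0.4Δₒ = -0.4 × 257 = -103 kJ/mol.
High-spin has no excess pairs, so no pairing correction applies.

-103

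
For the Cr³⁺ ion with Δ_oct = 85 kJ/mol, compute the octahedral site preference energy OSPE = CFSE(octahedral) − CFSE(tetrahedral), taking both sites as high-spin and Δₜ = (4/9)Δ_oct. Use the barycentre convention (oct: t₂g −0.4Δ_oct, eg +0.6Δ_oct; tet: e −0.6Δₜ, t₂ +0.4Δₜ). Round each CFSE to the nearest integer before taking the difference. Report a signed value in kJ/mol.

-72

Cr sits in group 6; removing 3 electrons leaves Cr³⁺ with 6 − 3 = 3 d electrons.
Octahedral high-spin t₂g³ eg⁰: CFSE = -1.2 × 85 = -102 kJ/mol.
In a tetrahedral site the filling is e² t₂¹: CFSE(tet) = -0.8Δₜ = -0.8 × (4/9)(85) = -30 kJ/mol.
Subtracting, OSPE = -102 − (-30) = -72 kJ/mol.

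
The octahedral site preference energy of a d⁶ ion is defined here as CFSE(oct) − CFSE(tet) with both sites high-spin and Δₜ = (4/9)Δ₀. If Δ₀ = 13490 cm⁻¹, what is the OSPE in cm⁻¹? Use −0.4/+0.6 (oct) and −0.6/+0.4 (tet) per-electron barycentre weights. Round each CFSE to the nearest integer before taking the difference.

-1799

Octahedral high-spin t₂g⁴ eg²: CFSE = -0.4 × 13490 = -5396 cm⁻¹.
Tetrahedral e³ t₂³ gives -0.6Δₜ = -0.6 × (4/9) × 13490 = -3597 cm⁻¹.
OSPE = -5396 − (-3597) = -1799 cm⁻¹.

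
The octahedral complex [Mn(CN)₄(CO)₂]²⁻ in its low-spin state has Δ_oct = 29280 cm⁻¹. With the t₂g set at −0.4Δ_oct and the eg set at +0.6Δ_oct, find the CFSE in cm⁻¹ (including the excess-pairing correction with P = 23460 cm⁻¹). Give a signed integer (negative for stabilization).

-11640

Ligand charges: 4×(-1) from CN⁻ and 2×(+0) from CO sum to -4; with overall charge -2, Mn is +2.
Mn²⁺: group 7, so d-count = 7 − 2 = 5.
Configuration: t₂g⁵ eg⁰.
CFSE(orbital) = 5×(-0.4Δ_oct) + 0×(0.6Δ_oct) = -2.0Δ_oct; with Δ_oct = 29280 cm⁻¹ that is -58560 cm⁻¹.
High-spin d⁵ would be t₂g³ eg² with 0 pairs; low-spin has 2, so 2 excess pairs cost +2P = +46920 cm⁻¹.
Net CFSE = -58560 + 46920 = -11640 cm⁻¹.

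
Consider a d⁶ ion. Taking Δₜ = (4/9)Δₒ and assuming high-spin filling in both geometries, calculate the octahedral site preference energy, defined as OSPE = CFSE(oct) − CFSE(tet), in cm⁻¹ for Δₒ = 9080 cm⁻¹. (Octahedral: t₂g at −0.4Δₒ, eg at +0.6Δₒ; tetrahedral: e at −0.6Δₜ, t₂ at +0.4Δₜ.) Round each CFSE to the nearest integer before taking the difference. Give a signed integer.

In an octahedral site d⁶ (HS) is t₂g⁴ eg², giving CFSE(oct) = -0.4Δₒ = -3632 cm⁻¹.
Tetrahedral e³ t₂³ gives -0.6Δₜ = -0.6 × (4/9) × 9080 = -2421 cm⁻¹.
OSPE = -3632 − (-2421) = -1211 cm⁻¹.

-1211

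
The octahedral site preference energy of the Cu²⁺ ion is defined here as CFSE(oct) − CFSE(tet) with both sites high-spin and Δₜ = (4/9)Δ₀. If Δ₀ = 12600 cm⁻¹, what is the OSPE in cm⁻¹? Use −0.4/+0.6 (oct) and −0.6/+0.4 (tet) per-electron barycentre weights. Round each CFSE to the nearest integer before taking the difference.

Cu is in group 11, so Cu²⁺ is d⁹ (11 − 2 = 9).
In an octahedral site d⁹ (HS) is t₂g⁶ eg³, giving CFSE(oct) = -0.6Δ₀ = -7560 cm⁻¹.
Tetrahedral: e⁴ t₂⁵, CFSE = 4(−0.6) + 5(+0.4) = -0.4Δₜ = -0.4 × (4/9) × 12600 = -2240 cm⁻¹.
OSPE = CFSE(oct) − CFSE(tet) = -7560 − (-2240) = -5320 cm⁻¹.

-5320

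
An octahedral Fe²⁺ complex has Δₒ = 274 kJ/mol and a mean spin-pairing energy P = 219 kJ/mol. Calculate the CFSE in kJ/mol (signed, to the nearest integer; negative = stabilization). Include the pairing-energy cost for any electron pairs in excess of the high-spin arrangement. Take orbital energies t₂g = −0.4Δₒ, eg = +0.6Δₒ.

-220

Fe is in group 8, so Fe²⁺ is d⁶ (8 − 2 = 6).
Δₒ > P, so pairing is preferred: the ground state is low-spin.
Configuration: t₂g⁶ eg⁰.
Orbital CFSE = -2.4Δₒ = -2.4 × 274 = -658 kJ/mol.
Excess pairs vs high-spin: 3 − 1 = 2; pairing cost = +438 kJ/mol.
Net CFSE = -658 + 438 = -220 kJ/mol.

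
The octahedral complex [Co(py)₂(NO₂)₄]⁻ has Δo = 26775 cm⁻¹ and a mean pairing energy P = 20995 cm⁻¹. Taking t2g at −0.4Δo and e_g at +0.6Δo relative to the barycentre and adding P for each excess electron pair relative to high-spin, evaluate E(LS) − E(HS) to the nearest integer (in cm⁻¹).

-11560

Ligand charges: 2×(+0) from py and 4×(-1) from NO₂⁻ sum to -4; with overall charge -1, Co is +3.
Co is in group 9, so Co³⁺ is d⁶ (9 − 3 = 6).
High-spin d⁶ fills as t2g^4 e_g^2 with CFSE 4(−0.4) + 2(+0.6) = -0.4Δo = -10710 cm⁻¹.
Low-spin: t2g^6 e_g^0, orbital CFSE = -2.4Δo = -64260 cm⁻¹; plus 2 excess pairs × P = +41990 cm⁻¹; total -22270 cm⁻¹.
E(LS) − E(HS) = -22270 − (-10710) = -11560 cm⁻¹.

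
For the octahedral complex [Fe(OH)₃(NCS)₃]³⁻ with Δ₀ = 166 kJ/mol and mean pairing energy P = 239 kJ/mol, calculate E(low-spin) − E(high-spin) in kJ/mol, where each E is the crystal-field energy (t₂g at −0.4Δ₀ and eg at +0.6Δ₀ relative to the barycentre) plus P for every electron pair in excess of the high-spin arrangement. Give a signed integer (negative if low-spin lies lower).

Ligand charges: 3×(-1) from OH⁻ and 3×(-1) from NCS⁻ sum to -6; with overall charge -3, Fe is +3.
Group 8 minus oxidation state +3 gives a d⁵ configuration for Fe³⁺.
In the high-spin limit (t₂g³ eg²) the orbital term is 0.0Δ₀ = 0 kJ/mol, with no excess pairing.
Low-spin: t₂g⁵ eg⁰, orbital CFSE = -2.0Δ₀ = -332 kJ/mol; plus 2 excess pairs × P = +478 kJ/mol; total 146 kJ/mol.
E(LS) − E(HS) = 146 − (0) = 146 kJ/mol.

146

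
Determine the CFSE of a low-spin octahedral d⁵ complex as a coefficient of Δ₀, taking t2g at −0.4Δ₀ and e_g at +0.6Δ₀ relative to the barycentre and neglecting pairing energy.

-2.0 Δ₀

Configuration: t2g^5 e_g^0.
CFSE = 5(-0.4Δ₀) + 0(0.6Δ₀) = -2.0Δ₀ + 0.0Δ₀ = -2.0Δ₀.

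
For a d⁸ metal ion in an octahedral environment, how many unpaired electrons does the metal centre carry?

For octahedral d⁸ the high- and low-spin configurations coincide.
Configuration: t₂g⁶ eg², giving 2 unpaired electrons.

2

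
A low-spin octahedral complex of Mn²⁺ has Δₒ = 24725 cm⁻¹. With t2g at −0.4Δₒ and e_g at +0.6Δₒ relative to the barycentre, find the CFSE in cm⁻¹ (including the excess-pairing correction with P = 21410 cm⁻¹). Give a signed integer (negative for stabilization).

-6630

Mn is in group 7, so Mn²⁺ is d⁵ (7 − 2 = 5).
Electron filling gives t2g^5 e_g^0.
The orbital stabilization is -2.0Δₒ = -2.0 × 24725 = -49450 cm⁻¹.
Relative to high-spin t2g^3 e_g^2 (0 paired), the low-spin configuration has 2 additional pairs, contributing +2 × 21410 = +42820 cm⁻¹.
Net CFSE = -49450 + 42820 = -6630 cm⁻¹.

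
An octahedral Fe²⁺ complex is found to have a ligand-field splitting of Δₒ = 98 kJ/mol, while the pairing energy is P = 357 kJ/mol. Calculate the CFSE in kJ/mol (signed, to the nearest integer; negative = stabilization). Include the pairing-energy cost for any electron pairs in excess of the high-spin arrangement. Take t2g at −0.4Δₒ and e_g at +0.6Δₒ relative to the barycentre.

Fe is in group 8, so Fe²⁺ is d⁶ (8 − 2 = 6).
Δₒ < P, so pairing is avoided: the ground state is high-spin.
That gives t2g^4 e_g^2.
Orbital CFSE = -0.4Δₒ = -0.4 × 98 = -39 kJ/mol.
High-spin has no excess pairs, so no pairing correction applies.

-39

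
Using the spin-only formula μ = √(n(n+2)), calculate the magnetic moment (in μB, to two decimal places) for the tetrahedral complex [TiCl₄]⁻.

1.73 μB

Each Cl⁻ contributes -1; 4 × (-1) = -4. With overall charge -1, Ti is in the +3 oxidation state.
Ti sits in group 4; removing 3 electrons leaves Ti³⁺ with 4 − 3 = 1 d electrons.
Tetrahedral fields are weak (Δₜ ≈ 4/9 Δₒ), so electrons fill high-spin.
Configuration: e^1 t2^0 → 1 unpaired electron.
μ(spin-only) = √[1(1+2)] = √3 ≈ 1.73 μB.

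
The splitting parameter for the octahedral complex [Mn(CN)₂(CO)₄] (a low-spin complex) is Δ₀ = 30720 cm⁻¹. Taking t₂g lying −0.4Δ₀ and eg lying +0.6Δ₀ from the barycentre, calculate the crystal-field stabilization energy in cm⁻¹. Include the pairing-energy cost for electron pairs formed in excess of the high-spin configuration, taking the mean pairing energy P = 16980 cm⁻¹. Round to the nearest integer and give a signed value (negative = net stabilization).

Ligand charges: 2×(-1) from CN⁻ and 4×(+0) from CO sum to -2; with overall charge +0, Mn is +2.
Mn²⁺: group 7, so d-count = 7 − 2 = 5.
Electron filling gives t₂g⁵ eg⁰.
CFSE(orbital) = 5×(-0.4Δ₀) + 0×(0.6Δ₀) = -2.0Δ₀; with Δ₀ = 30720 cm⁻¹ that is -61440 cm⁻¹.
Relative to high-spin t₂g³ eg² (0 paired), the low-spin configuration has 2 additional pairs, contributing +2 × 16980 = +33960 cm⁻¹.
Net CFSE = -61440 + 33960 = -27480 cm⁻¹.

-27480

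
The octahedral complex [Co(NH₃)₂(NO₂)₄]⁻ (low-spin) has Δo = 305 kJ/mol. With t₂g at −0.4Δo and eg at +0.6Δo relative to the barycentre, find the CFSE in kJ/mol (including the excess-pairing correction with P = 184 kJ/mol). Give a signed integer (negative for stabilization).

-364

Ligand charges: 2×(+0) from NH₃ and 4×(-1) from NO₂⁻ sum to -4; with overall charge -1, Co is +3.
Co is in group 9, so Co³⁺ is d⁶ (9 − 3 = 6).
The d⁶ electrons fill as t₂g⁶ eg⁰.
Orbital CFSE = 6(-0.4) + 0(0.6) = -2.4Δo = -2.4 × 305 = -732 kJ/mol.
High-spin d⁶ would be t₂g⁴ eg² with 1 pair; low-spin has 3, so 2 excess pairs cost +2P = +368 kJ/mol.
Overall CFSE = -732 + 368 = -364 kJ/mol.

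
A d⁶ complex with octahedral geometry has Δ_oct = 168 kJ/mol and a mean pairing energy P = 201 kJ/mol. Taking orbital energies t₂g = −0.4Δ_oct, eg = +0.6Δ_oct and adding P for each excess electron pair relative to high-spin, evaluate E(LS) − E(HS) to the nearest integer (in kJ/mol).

66

High-spin: t₂g⁴ eg², CFSE = -0.4Δ_oct = -67 kJ/mol.
For low-spin the configuration is t₂g⁶ eg⁰: orbital energy -2.4 × 168 = -403 kJ/mol, and 2 additional pairs relative to high-spin add 402 kJ/mol, giving -1 kJ/mol.
The difference is -1 − (-67) = 66 kJ/mol, so high-spin lies lower.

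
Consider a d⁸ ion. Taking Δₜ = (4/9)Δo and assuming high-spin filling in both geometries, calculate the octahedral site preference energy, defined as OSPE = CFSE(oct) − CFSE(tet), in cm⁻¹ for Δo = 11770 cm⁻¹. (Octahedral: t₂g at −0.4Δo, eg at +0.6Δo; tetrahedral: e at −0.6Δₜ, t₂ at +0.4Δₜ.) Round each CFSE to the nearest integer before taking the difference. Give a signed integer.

-9939

Octahedral (high-spin): t2g^6 e_g^2, CFSE = 6(−0.4) + 2(+0.6) = -1.2Δo = -1.2 × 11770 = -14124 cm⁻¹.
In a tetrahedral site the filling is e^4 t2^4: CFSE(tet) = -0.8Δₜ = -0.8 × (4/9)(11770) = -4185 cm⁻¹.
Subtracting, OSPE = -14124 − (-4185) = -9939 cm⁻¹.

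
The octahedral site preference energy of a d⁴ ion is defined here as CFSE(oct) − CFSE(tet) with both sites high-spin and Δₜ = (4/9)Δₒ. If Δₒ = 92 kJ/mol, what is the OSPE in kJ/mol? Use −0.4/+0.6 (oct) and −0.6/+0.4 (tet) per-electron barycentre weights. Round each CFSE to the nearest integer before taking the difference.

-39

Octahedral high-spin t₂g³ eg¹: CFSE = -0.6 × 92 = -55 kJ/mol.
In a tetrahedral site the filling is e² t₂²: CFSE(tet) = -0.4Δₜ = -0.4 × (4/9)(92) = -16 kJ/mol.
OSPE = -55 − (-16) = -39 kJ/mol.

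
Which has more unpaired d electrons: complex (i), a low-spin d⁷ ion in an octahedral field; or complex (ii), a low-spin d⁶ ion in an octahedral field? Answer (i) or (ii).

(i): t₂g⁶ eg¹ → 1 unpaired.
(ii): t₂g⁶ eg⁰ → 0 unpaired.
So (i) has more unpaired electrons.

(i)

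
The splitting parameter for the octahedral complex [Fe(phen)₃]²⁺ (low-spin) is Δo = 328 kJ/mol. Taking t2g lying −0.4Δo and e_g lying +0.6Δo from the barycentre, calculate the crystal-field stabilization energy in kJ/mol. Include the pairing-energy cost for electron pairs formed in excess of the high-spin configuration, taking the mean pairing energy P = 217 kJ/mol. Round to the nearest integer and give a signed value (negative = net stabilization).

phen is neutral, so the +2 overall charge sits on Fe: oxidation state +2.
Fe is in group 8, so Fe²⁺ is d⁶ (8 − 2 = 6).
The d⁶ electrons fill as t2g^6 e_g^0.
Orbital CFSE = 6(-0.4) + 0(0.6) = -2.4Δo = -2.4 × 328 = -787 kJ/mol.
Relative to high-spin t2g^4 e_g^2 (1 paired), the low-spin configuration has 2 additional pairs, contributing +2 × 217 = +434 kJ/mol.
Net CFSE = -787 + 434 = -353 kJ/mol.

-353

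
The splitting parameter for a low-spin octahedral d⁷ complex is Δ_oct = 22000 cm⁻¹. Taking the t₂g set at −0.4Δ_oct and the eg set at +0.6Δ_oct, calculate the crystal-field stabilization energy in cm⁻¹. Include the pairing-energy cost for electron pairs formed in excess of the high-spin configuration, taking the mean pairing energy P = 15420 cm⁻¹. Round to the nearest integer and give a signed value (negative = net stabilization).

Electron filling gives t₂g⁶ eg¹.
CFSE(orbital) = 6×(-0.4Δ_oct) + 1×(0.6Δ_oct) = -1.8Δ_oct; with Δ_oct = 22000 cm⁻¹ that is -39600 cm⁻¹.
Relative to high-spin t₂g⁵ eg² (2 paired), the low-spin configuration has 1 additional pair, contributing +1 × 15420 = +15420 cm⁻¹.
Net CFSE = -39600 + 15420 = -24180 cm⁻¹.

-24180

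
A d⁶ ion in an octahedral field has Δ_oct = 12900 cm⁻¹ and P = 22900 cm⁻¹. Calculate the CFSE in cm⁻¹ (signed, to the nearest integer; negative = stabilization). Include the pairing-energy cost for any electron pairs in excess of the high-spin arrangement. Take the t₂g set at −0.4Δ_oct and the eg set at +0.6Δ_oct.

-5160

With Δ_oct < P the complex is high-spin.
That gives t₂g⁴ eg².
Orbital CFSE = -0.4Δ_oct = -0.4 × 12900 = -5160 cm⁻¹.
High-spin has no excess pairs, so no pairing correction applies.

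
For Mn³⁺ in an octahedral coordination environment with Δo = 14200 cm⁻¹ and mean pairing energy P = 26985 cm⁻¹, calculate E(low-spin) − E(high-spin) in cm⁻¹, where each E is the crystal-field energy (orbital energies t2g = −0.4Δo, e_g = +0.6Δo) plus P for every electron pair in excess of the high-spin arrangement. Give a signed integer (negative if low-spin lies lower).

12785

Mn is in group 7, so Mn³⁺ is d⁴ (7 − 3 = 4).
High-spin: t2g^3 e_g^1, CFSE = -0.6Δo = -8520 cm⁻¹.
For low-spin the configuration is t2g^4 e_g^0: orbital energy -1.6 × 14200 = -22720 cm⁻¹, and 1 additional pair relative to high-spin adds 26985 cm⁻¹, giving 4265 cm⁻¹.
The difference is 4265 − (-8520) = 12785 cm⁻¹, so high-spin lies lower.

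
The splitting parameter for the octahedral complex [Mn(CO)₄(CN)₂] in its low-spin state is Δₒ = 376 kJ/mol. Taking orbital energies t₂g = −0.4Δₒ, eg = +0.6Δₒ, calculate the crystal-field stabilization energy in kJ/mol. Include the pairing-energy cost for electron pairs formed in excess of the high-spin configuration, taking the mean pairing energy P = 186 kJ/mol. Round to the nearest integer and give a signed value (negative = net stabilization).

Ligand charges: 4×(+0) from CO and 2×(-1) from CN⁻ sum to -2; with overall charge +0, Mn is +2.
Mn is in group 7, so Mn²⁺ is d⁵ (7 − 2 = 5).
The d⁵ electrons fill as t₂g⁵ eg⁰.
Orbital CFSE = 5(-0.4) + 0(0.6) = -2.0Δₒ = -2.0 × 376 = -752 kJ/mol.
Relative to high-spin t₂g³ eg² (0 paired), the low-spin configuration has 2 additional pairs, contributing +2 × 186 = +372 kJ/mol.
Overall CFSE = -752 + 372 = -380 kJ/mol.

-380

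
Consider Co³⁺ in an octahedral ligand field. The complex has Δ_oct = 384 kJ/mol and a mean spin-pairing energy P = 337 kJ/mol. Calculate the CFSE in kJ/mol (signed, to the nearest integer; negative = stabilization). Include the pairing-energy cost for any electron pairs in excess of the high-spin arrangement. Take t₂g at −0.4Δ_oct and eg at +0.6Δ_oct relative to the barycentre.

-248

Group 9 minus oxidation state +3 gives a d⁶ configuration for Co³⁺.
Since Δ_oct = 384 kJ/mol > P = 337 kJ/mol, the complex adopts the low-spin configuration.
Configuration: t₂g⁶ eg⁰.
Orbital CFSE = -2.4Δ_oct = -2.4 × 384 = -922 kJ/mol.
Excess pairs vs high-spin: 3 − 1 = 2; pairing cost = +674 kJ/mol.
Net CFSE = -922 + 674 = -248 kJ/mol.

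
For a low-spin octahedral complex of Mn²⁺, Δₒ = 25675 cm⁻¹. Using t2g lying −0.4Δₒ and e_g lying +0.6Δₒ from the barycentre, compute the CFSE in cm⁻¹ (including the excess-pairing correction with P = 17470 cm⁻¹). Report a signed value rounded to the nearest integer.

-16410

Mn²⁺: group 7, so d-count = 7 − 2 = 5.
Configuration: t2g^5 e_g^0.
CFSE(orbital) = 5×(-0.4Δₒ) + 0×(0.6Δₒ) = -2.0Δₒ; with Δₒ = 25675 cm⁻¹ that is -51350 cm⁻¹.
Pairing penalty: 2 pairs vs 0 in the high-spin reference → 2 extra × P = 34940 cm⁻¹.
Net CFSE = -51350 + 34940 = -16410 cm⁻¹.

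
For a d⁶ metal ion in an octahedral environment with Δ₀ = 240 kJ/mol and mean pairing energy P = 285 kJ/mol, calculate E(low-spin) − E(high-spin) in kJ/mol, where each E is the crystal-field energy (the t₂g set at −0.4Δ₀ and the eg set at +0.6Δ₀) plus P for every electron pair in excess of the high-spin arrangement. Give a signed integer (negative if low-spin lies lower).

90

High-spin d⁶ fills as t₂g⁴ eg² with CFSE 4(−0.4) + 2(+0.6) = -0.4Δ₀ = -96 kJ/mol.
For low-spin the configuration is t₂g⁶ eg⁰: orbital energy -2.4 × 240 = -576 kJ/mol, and 2 additional pairs relative to high-spin add 570 kJ/mol, giving -6 kJ/mol.
Thus E(LS) − E(HS) = 90 kJ/mol.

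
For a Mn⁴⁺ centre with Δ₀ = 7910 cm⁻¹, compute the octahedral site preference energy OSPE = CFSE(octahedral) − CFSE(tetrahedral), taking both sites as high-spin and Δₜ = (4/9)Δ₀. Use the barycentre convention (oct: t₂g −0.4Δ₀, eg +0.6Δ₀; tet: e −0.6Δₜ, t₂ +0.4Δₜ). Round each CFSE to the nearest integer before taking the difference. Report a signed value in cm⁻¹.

-6680

Mn is in group 7, so Mn⁴⁺ is d³ (7 − 4 = 3).
Octahedral high-spin t2g^3 e_g^0: CFSE = -1.2 × 7910 = -9492 cm⁻¹.
Tetrahedral e^2 t2^1 gives -0.8Δₜ = -0.8 × (4/9) × 7910 = -2812 cm⁻¹.
OSPE = CFSE(oct) − CFSE(tet) = -9492 − (-2812) = -6680 cm⁻¹.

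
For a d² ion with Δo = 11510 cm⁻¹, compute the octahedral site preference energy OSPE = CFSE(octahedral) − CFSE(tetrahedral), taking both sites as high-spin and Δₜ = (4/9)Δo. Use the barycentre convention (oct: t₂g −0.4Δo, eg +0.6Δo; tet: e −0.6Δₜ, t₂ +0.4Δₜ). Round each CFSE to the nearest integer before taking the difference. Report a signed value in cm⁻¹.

In an octahedral site d² (HS) is t₂g² eg⁰, giving CFSE(oct) = -0.8Δo = -9208 cm⁻¹.
Tetrahedral: e² t₂⁰, CFSE = 2(−0.6) + 0(+0.4) = -1.2Δₜ = -1.2 × (4/9) × 11510 = -6139 cm⁻¹.
Subtracting, OSPE = -9208 − (-6139) = -3069 cm⁻¹.

-3069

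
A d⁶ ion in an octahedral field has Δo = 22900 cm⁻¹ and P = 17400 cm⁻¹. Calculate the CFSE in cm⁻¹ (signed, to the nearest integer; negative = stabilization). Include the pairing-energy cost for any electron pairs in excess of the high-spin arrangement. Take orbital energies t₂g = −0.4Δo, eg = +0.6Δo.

Δo > P, so pairing is preferred: the ground state is low-spin.
That gives t₂g⁶ eg⁰.
Orbital CFSE = -2.4Δo = -2.4 × 22900 = -54960 cm⁻¹.
Excess pairs vs high-spin: 3 − 1 = 2; pairing cost = +34800 cm⁻¹.
Net CFSE = -54960 + 34800 = -20160 cm⁻¹.

-20160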